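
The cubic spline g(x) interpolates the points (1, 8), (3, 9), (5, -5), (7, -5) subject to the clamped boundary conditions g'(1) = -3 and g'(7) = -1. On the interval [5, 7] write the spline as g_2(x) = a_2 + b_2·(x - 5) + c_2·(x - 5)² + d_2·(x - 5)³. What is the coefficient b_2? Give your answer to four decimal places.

Write m_i for g''(x_i). With h_i = 2, 2, 2 and divided differences Δ_i = 1/2, -7, 0, the continuity of g' gives the tridiagonal system
  2·m_0 + 8·m_1 + 2·m_2 = 6(Δ_1 - Δ_0) = -45
  2·m_1 + 8·m_2 + 2·m_3 = 6(Δ_2 - Δ_1) = 42
Clamped end conditions give two more equations: 2h_0·m_0 + h_0·m_1 = 6(Δ_0 - g'(1)) = 21 and h_2·m_2 + 2h_2·m_3 = 6(g'(7) - Δ_2) = -6.
Forward elimination and back-substitution give m_0 = 317/30, m_1 = -319/30, m_2 = 142/15, m_3 = -187/30.
On [5, 7], with g_2(x) = a_2 + b_2·(x - 5) + c_2·(x - 5)² + d_2·(x - 5)³: c_2 = m_2/2 = 71/15, d_2 = (m_3 - m_2)/(6h_2) = -157/120, b_2 = Δ_2 - h_2(2m_2 + m_3)/6 = -127/30.

-4.2333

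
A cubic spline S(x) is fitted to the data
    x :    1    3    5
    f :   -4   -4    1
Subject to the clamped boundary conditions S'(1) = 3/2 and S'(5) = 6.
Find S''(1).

With M_i denoting the second derivative at x_i, h_i = 2, 2, and Δ_i = (y_(i+1) − y_i)/h_i = 0, 5/2:
  2·M_0 + 8·M_1 + 2·M_2 = 6(Δ_1 - Δ_0) = 15
Clamped end conditions give two more equations: 2h_0·M_0 + h_0·M_1 = 6(Δ_0 - S'(1)) = -9 and h_1·M_1 + 2h_1·M_2 = 6(S'(5) - Δ_1) = 21.
Hence M_0 = -3, M_1 = 3/2, M_2 = 9/2.

-3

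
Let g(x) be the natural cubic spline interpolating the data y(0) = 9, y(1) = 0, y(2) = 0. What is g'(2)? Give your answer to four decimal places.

2.2500

Let m_i = g''(x_i). Step sizes h_i = 1, 1; slopes of the chords Δ_i = (y_(i+1) - y_i)/h_i = -9, 0.
  1·m_0 + 4·m_1 + 1·m_2 = 6(Δ_1 - Δ_0) = 54
Natural end conditions: m_0 = m_2 = 0.
Solving the tridiagonal system: m_0 = 0, m_1 = 27/2, m_2 = 0.
On [1, 2], g'(x) = b_1 + 2c_1·(x - 1) + 3d_1·(x - 1)² with b_1 = Δ_1 - h_1(2m_1 + m_2)/6 = -9/2, c_1 = m_1/2 = 27/4, d_1 = (m_2 - m_1)/(6h_1) = -9/4. So g'(2) = 9/4.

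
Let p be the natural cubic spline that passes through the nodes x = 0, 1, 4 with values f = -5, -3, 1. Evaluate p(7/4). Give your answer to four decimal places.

Put σ_i = p'' at the i-th knot. Here h = (1, 3) and Δ = (2, 4/3), so the interior equations h_(i-1)·σ_(i-1) + 2(h_(i-1)+h_i)·σ_i + h_i·σ_(i+1) = 6(Δ_i − Δ_(i-1)) read
  1·σ_0 + 8·σ_1 + 3·σ_2 = 6(Δ_1 - Δ_0) = -4
Natural end conditions: σ_0 = σ_2 = 0.
Solving: σ_0 = 0, σ_1 = -1/2, σ_2 = 0.
On [1, 4], p(x) = -3 + 11/6·(x - 1) - 1/4·(x - 1)² + 1/36·(x - 1)³.
With (x - 1) = 3/4: p(7/4) = -449/256.

-1.7539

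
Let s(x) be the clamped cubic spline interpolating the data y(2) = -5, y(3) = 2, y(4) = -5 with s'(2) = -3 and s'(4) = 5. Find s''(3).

-50

Let M_i = s''(x_i). Step sizes h_i = 1, 1; slopes of the chords Δ_i = (y_(i+1) - y_i)/h_i = 7, -7.
  1·M_0 + 4·M_1 + 1·M_2 = 6(Δ_1 - Δ_0) = -84
Clamped end conditions give two more equations: 2h_0·M_0 + h_0·M_1 = 6(Δ_0 - s'(2)) = 60 and h_1·M_1 + 2h_1·M_2 = 6(s'(4) - Δ_1) = 72.
Hence M_0 = 55, M_1 = -50, M_2 = 61.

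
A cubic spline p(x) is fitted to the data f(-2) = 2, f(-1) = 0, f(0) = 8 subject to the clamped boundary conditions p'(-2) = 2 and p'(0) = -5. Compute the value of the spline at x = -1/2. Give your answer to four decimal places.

With M_i denoting the second derivative at x_i, h_i = 1, 1, and Δ_i = (y_(i+1) − y_i)/h_i = -2, 8:
  1·M_0 + 4·M_1 + 1·M_2 = 6(Δ_1 - Δ_0) = 60
Clamped end conditions give two more equations: 2h_0·M_0 + h_0·M_1 = 6(Δ_0 - p'(-2)) = -24 and h_1·M_1 + 2h_1·M_2 = 6(p'(0) - Δ_1) = -78.
Solving the tridiagonal system: M_0 = -61/2, M_1 = 37, M_2 = -115/2.
On [-1, 0], p(x) = 0 + 21/4·(x + 1) + 37/2·(x + 1)² - 63/4·(x + 1)³.
With (x + 1) = 1/2: p(-1/2) = 169/32.

5.2813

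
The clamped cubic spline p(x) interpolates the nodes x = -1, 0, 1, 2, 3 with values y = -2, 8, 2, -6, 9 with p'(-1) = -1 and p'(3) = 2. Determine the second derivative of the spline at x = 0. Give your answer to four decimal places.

Put M_i = p'' at the i-th knot. Here h = (1, 1, 1, 1) and Δ = (10, -6, -8, 15), so the interior equations h_(i-1)·M_(i-1) + 2(h_(i-1)+h_i)·M_i + h_i·M_(i+1) = 6(Δ_i − Δ_(i-1)) read
  1·M_0 + 4·M_1 + 1·M_2 = 6(Δ_1 - Δ_0) = -96
  1·M_1 + 4·M_2 + 1·M_3 = 6(Δ_2 - Δ_1) = -12
  1·M_2 + 4·M_3 + 1·M_4 = 6(Δ_3 - Δ_2) = 138
Clamped end conditions give two more equations: 2h_0·M_0 + h_0·M_1 = 6(Δ_0 - p'(-1)) = 66 and h_3·M_3 + 2h_3·M_4 = 6(p'(3) - Δ_3) = -78.
Forward elimination and back-substitution give M_0 = 705/14, M_1 = -243/7, M_2 = -15/2, M_3 = 369/7, M_4 = -915/14.

-34.7143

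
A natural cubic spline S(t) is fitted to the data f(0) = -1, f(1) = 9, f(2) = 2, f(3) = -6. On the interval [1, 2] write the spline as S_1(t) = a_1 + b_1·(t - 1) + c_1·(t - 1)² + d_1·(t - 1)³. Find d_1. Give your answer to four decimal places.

5.3333

Put M_i = S'' at the i-th knot. Here h = (1, 1, 1) and Δ = (10, -7, -8), so the interior equations h_(i-1)·M_(i-1) + 2(h_(i-1)+h_i)·M_i + h_i·M_(i+1) = 6(Δ_i − Δ_(i-1)) read
  1·M_0 + 4·M_1 + 1·M_2 = 6(Δ_1 - Δ_0) = -102
  1·M_1 + 4·M_2 + 1·M_3 = 6(Δ_2 - Δ_1) = -6
Natural end conditions: M_0 = M_3 = 0.
Forward elimination and back-substitution give M_0 = 0, M_1 = -134/5, M_2 = 26/5, M_3 = 0.
On [1, 2], with S_1(t) = a_1 + b_1·(t - 1) + c_1·(t - 1)² + d_1·(t - 1)³: c_1 = M_1/2 = -67/5, d_1 = (M_2 - M_1)/(6h_1) = 16/3, b_1 = Δ_1 - h_1(2M_1 + M_2)/6 = 16/15.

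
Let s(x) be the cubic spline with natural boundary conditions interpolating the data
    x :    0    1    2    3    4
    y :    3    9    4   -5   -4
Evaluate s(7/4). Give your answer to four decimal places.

Let m_i = s''(x_i). Step sizes h_i = 1, 1, 1, 1; slopes of the chords Δ_i = (y_(i+1) - y_i)/h_i = 6, -5, -9, 1.
  1·m_0 + 4·m_1 + 1·m_2 = 6(Δ_1 - Δ_0) = -66
  1·m_1 + 4·m_2 + 1·m_3 = 6(Δ_2 - Δ_1) = -24
  1·m_2 + 4·m_3 + 1·m_4 = 6(Δ_3 - Δ_2) = 60
Natural end conditions: m_0 = m_4 = 0.
Solving: m_0 = 0, m_1 = -417/28, m_2 = -45/7, m_3 = 465/28, m_4 = 0.
On [1, 2], s(x) = 9 + 29/28·(x - 1) - 417/56·(x - 1)² + 79/56·(x - 1)³.
With (x - 1) = 3/4: s(7/4) = 22161/3584.

6.1833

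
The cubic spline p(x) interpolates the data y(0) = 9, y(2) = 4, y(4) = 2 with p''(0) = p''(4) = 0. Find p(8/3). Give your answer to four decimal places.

3.0556

Write σ_i for p''(x_i). With h_i = 2, 2 and divided differences Δ_i = -5/2, -1, the continuity of p' gives the tridiagonal system
  2·σ_0 + 8·σ_1 + 2·σ_2 = 6(Δ_1 - Δ_0) = 9
Natural end conditions: σ_0 = σ_2 = 0.
Solving the tridiagonal system: σ_0 = 0, σ_1 = 9/8, σ_2 = 0.
On [2, 4], p(x) = 4 - 7/4·(x - 2) + 9/16·(x - 2)² - 3/32·(x - 2)³.
With (x - 2) = 2/3: p(8/3) = 55/18.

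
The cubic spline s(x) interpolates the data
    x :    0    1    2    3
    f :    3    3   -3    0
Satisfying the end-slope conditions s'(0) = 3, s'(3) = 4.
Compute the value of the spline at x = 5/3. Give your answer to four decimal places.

-1.4889

Write m_i for s''(x_i). With h_i = 1, 1, 1 and divided differences Δ_i = 0, -6, 3, the continuity of s' gives the tridiagonal system
  1·m_0 + 4·m_1 + 1·m_2 = 6(Δ_1 - Δ_0) = -36
  1·m_1 + 4·m_2 + 1·m_3 = 6(Δ_2 - Δ_1) = 54
Clamped end conditions give two more equations: 2h_0·m_0 + h_0·m_1 = 6(Δ_0 - s'(0)) = -18 and h_2·m_2 + 2h_2·m_3 = 6(s'(3) - Δ_2) = 6.
Solving the tridiagonal system: m_0 = -38/15, m_1 = -194/15, m_2 = 274/15, m_3 = -92/15.
On [1, 2], s(x) = 3 - 71/15·(x - 1) - 97/15·(x - 1)² + 26/5·(x - 1)³.
With (x - 1) = 2/3: s(5/3) = -67/45.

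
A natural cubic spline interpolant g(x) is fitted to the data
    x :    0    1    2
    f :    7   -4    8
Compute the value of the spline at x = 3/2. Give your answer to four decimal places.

-0.1563

Put m_i = g'' at the i-th knot. Here h = (1, 1) and Δ = (-11, 12), so the interior equations h_(i-1)·m_(i-1) + 2(h_(i-1)+h_i)·m_i + h_i·m_(i+1) = 6(Δ_i − Δ_(i-1)) read
  1·m_0 + 4·m_1 + 1·m_2 = 6(Δ_1 - Δ_0) = 138
Natural end conditions: m_0 = m_2 = 0.
Forward elimination and back-substitution give m_0 = 0, m_1 = 69/2, m_2 = 0.
On [1, 2], g(x) = -4 + 1/2·(x - 1) + 69/4·(x - 1)² - 23/4·(x - 1)³.
With (x - 1) = 1/2: g(3/2) = -5/32.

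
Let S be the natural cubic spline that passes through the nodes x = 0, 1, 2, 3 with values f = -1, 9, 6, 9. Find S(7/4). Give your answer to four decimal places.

6.8469

Let σ_i = S''(x_i). Step sizes h_i = 1, 1, 1; slopes of the chords Δ_i = (y_(i+1) - y_i)/h_i = 10, -3, 3.
  1·σ_0 + 4·σ_1 + 1·σ_2 = 6(Δ_1 - Δ_0) = -78
  1·σ_1 + 4·σ_2 + 1·σ_3 = 6(Δ_2 - Δ_1) = 36
Natural end conditions: σ_0 = σ_3 = 0.
Solving: σ_0 = 0, σ_1 = -116/5, σ_2 = 74/5, σ_3 = 0.
On [1, 2], S(x) = 9 + 34/15·(x - 1) - 58/5·(x - 1)² + 19/3·(x - 1)³.
With (x - 1) = 3/4: S(7/4) = 2191/320.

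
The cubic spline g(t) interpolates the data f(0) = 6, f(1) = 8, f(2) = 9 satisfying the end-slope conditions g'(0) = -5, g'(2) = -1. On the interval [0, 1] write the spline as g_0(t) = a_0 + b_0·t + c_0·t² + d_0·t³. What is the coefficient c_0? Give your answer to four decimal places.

12.2500

Write M_i for g''(x_i). With h_i = 1, 1 and divided differences Δ_i = 2, 1, the continuity of g' gives the tridiagonal system
  1·M_0 + 4·M_1 + 1·M_2 = 6(Δ_1 - Δ_0) = -6
Clamped end conditions give two more equations: 2h_0·M_0 + h_0·M_1 = 6(Δ_0 - g'(0)) = 42 and h_1·M_1 + 2h_1·M_2 = 6(g'(2) - Δ_1) = -12.
Forward elimination and back-substitution give M_0 = 49/2, M_1 = -7, M_2 = -5/2.
On [0, 1], with g_0(t) = a_0 + b_0·t + c_0·t² + d_0·t³: c_0 = M_0/2 = 49/4, d_0 = (M_1 - M_0)/(6h_0) = -21/4, b_0 = Δ_0 - h_0(2M_0 + M_1)/6 = -5.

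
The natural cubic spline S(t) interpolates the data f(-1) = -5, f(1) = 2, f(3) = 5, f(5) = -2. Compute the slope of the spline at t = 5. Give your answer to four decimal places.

With σ_i denoting the second derivative at x_i, h_i = 2, 2, 2, and Δ_i = (y_(i+1) − y_i)/h_i = 7/2, 3/2, -7/2:
  2·σ_0 + 8·σ_1 + 2·σ_2 = 6(Δ_1 - Δ_0) = -12
  2·σ_1 + 8·σ_2 + 2·σ_3 = 6(Δ_2 - Δ_1) = -30
Natural end conditions: σ_0 = σ_3 = 0.
Solving the tridiagonal system: σ_0 = 0, σ_1 = -3/5, σ_2 = -18/5, σ_3 = 0.
On [3, 5], S'(t) = b_2 + 2c_2·(t - 3) + 3d_2·(t - 3)² with b_2 = Δ_2 - h_2(2σ_2 + σ_3)/6 = -11/10, c_2 = σ_2/2 = -9/5, d_2 = (σ_3 - σ_2)/(6h_2) = 3/10. So S'(5) = -47/10.

-4.7000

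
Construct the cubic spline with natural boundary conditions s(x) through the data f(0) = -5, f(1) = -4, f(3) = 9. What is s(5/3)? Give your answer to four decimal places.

-1.0247

Write σ_i for s''(x_i). With h_i = 1, 2 and divided differences Δ_i = 1, 13/2, the continuity of s' gives the tridiagonal system
  1·σ_0 + 6·σ_1 + 2·σ_2 = 6(Δ_1 - Δ_0) = 33
Natural end conditions: σ_0 = σ_2 = 0.
Solving: σ_0 = 0, σ_1 = 11/2, σ_2 = 0.
On [1, 3], s(x) = -4 + 17/6·(x - 1) + 11/4·(x - 1)² - 11/24·(x - 1)³.
With (x - 1) = 2/3: s(5/3) = -83/81.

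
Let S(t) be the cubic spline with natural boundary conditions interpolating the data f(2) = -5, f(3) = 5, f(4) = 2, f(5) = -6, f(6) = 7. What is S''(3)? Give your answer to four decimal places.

Write M_i for S''(x_i). With h_i = 1, 1, 1, 1 and divided differences Δ_i = 10, -3, -8, 13, the continuity of S' gives the tridiagonal system
  1·M_0 + 4·M_1 + 1·M_2 = 6(Δ_1 - Δ_0) = -78
  1·M_1 + 4·M_2 + 1·M_3 = 6(Δ_2 - Δ_1) = -30
  1·M_2 + 4·M_3 + 1·M_4 = 6(Δ_3 - Δ_2) = 126
Natural end conditions: M_0 = M_4 = 0.
Hence M_0 = 0, M_1 = -33/2, M_2 = -12, M_3 = 69/2, M_4 = 0.

-16.5000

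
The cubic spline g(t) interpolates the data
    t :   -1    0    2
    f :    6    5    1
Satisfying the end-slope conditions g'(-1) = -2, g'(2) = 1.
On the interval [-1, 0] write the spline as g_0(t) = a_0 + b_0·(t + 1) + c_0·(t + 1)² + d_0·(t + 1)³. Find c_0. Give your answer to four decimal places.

Put m_i = g'' at the i-th knot. Here h = (1, 2) and Δ = (-1, -2), so the interior equations h_(i-1)·m_(i-1) + 2(h_(i-1)+h_i)·m_i + h_i·m_(i+1) = 6(Δ_i − Δ_(i-1)) read
  1·m_0 + 6·m_1 + 2·m_2 = 6(Δ_1 - Δ_0) = -6
Clamped end conditions give two more equations: 2h_0·m_0 + h_0·m_1 = 6(Δ_0 - g'(-1)) = 6 and h_1·m_1 + 2h_1·m_2 = 6(g'(2) - Δ_1) = 18.
Solving the tridiagonal system: m_0 = 5, m_1 = -4, m_2 = 13/2.
On [-1, 0], with g_0(t) = a_0 + b_0·(t + 1) + c_0·(t + 1)² + d_0·(t + 1)³: c_0 = m_0/2 = 5/2, d_0 = (m_1 - m_0)/(6h_0) = -3/2, b_0 = Δ_0 - h_0(2m_0 + m_1)/6 = -2.

2.5000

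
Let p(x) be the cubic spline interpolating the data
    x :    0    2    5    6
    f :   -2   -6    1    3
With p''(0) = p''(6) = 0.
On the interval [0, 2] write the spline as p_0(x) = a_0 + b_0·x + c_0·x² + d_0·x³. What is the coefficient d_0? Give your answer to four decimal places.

With m_i denoting the second derivative at x_i, h_i = 2, 3, 1, and Δ_i = (y_(i+1) − y_i)/h_i = -2, 7/3, 2:
  2·m_0 + 10·m_1 + 3·m_2 = 6(Δ_1 - Δ_0) = 26
  3·m_1 + 8·m_2 + 1·m_3 = 6(Δ_2 - Δ_1) = -2
Natural end conditions: m_0 = m_3 = 0.
Forward elimination and back-substitution give m_0 = 0, m_1 = 214/71, m_2 = -98/71, m_3 = 0.
On [0, 2], with p_0(x) = a_0 + b_0·x + c_0·x² + d_0·x³: c_0 = m_0/2 = 0, d_0 = (m_1 - m_0)/(6h_0) = 107/426, b_0 = Δ_0 - h_0(2m_0 + m_1)/6 = -640/213.

0.2512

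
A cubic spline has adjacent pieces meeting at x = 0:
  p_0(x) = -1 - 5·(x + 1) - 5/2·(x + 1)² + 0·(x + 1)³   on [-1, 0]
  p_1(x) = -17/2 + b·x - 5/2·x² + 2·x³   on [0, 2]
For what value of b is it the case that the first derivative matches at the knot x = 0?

p_0'(x) = -5 - 5·(x + 1) + 0·(x + 1)², so p_0'(0) = -10. On the right, p_1'(0) = b, so b = -10.

-10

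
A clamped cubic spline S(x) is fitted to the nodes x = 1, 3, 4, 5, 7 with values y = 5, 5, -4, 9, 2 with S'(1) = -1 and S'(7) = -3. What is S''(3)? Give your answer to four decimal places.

-20.4833

Put m_i = S'' at the i-th knot. Here h = (2, 1, 1, 2) and Δ = (0, -9, 13, -7/2), so the interior equations h_(i-1)·m_(i-1) + 2(h_(i-1)+h_i)·m_i + h_i·m_(i+1) = 6(Δ_i − Δ_(i-1)) read
  2·m_0 + 6·m_1 + 1·m_2 = 6(Δ_1 - Δ_0) = -54
  1·m_1 + 4·m_2 + 1·m_3 = 6(Δ_2 - Δ_1) = 132
  1·m_2 + 6·m_3 + 2·m_4 = 6(Δ_3 - Δ_2) = -99
Clamped end conditions give two more equations: 2h_0·m_0 + h_0·m_1 = 6(Δ_0 - S'(1)) = 6 and h_3·m_3 + 2h_3·m_4 = 6(S'(7) - Δ_3) = 3.
Forward elimination and back-substitution give m_0 = 1409/120, m_1 = -1229/60, m_2 = 545/12, m_3 = -1751/60, m_4 = 1841/120.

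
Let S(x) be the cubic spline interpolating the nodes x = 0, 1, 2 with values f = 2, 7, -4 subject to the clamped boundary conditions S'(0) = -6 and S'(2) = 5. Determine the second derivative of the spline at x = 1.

Put M_i = S'' at the i-th knot. Here h = (1, 1) and Δ = (5, -11), so the interior equations h_(i-1)·M_(i-1) + 2(h_(i-1)+h_i)·M_i + h_i·M_(i+1) = 6(Δ_i − Δ_(i-1)) read
  1·M_0 + 4·M_1 + 1·M_2 = 6(Δ_1 - Δ_0) = -96
Clamped end conditions give two more equations: 2h_0·M_0 + h_0·M_1 = 6(Δ_0 - S'(0)) = 66 and h_1·M_1 + 2h_1·M_2 = 6(S'(2) - Δ_1) = 96.
Solving the tridiagonal system: M_0 = 125/2, M_1 = -59, M_2 = 155/2.

-59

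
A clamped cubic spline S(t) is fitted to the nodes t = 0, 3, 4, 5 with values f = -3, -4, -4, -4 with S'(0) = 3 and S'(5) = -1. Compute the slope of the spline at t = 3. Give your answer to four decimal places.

-0.6552

Put M_i = S'' at the i-th knot. Here h = (3, 1, 1) and Δ = (-1/3, 0, 0), so the interior equations h_(i-1)·M_(i-1) + 2(h_(i-1)+h_i)·M_i + h_i·M_(i+1) = 6(Δ_i − Δ_(i-1)) read
  3·M_0 + 8·M_1 + 1·M_2 = 6(Δ_1 - Δ_0) = 2
  1·M_1 + 4·M_2 + 1·M_3 = 6(Δ_2 - Δ_1) = 0
Clamped end conditions give two more equations: 2h_0·M_0 + h_0·M_1 = 6(Δ_0 - S'(0)) = -20 and h_2·M_2 + 2h_2·M_3 = 6(S'(5) - Δ_2) = -6.
Solving the tridiagonal system: M_0 = -368/87, M_1 = 52/29, M_2 = 10/29, M_3 = -92/29.
On [3, 4], S'(t) = b_1 + 2c_1·(t - 3) + 3d_1·(t - 3)² with b_1 = Δ_1 - h_1(2M_1 + M_2)/6 = -19/29, c_1 = M_1/2 = 26/29, d_1 = (M_2 - M_1)/(6h_1) = -7/29. So S'(3) = -19/29.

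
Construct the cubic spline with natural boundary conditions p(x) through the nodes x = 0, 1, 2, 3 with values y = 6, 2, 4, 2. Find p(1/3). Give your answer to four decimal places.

Let σ_i = p''(x_i). Step sizes h_i = 1, 1, 1; slopes of the chords Δ_i = (y_(i+1) - y_i)/h_i = -4, 2, -2.
  1·σ_0 + 4·σ_1 + 1·σ_2 = 6(Δ_1 - Δ_0) = 36
  1·σ_1 + 4·σ_2 + 1·σ_3 = 6(Δ_2 - Δ_1) = -24
Natural end conditions: σ_0 = σ_3 = 0.
Solving the tridiagonal system: σ_0 = 0, σ_1 = 56/5, σ_2 = -44/5, σ_3 = 0.
On [0, 1], p(x) = 6 - 88/15·x + 0·x² + 28/15·x³.
With x = 1/3: p(1/3) = 1666/405.

4.1136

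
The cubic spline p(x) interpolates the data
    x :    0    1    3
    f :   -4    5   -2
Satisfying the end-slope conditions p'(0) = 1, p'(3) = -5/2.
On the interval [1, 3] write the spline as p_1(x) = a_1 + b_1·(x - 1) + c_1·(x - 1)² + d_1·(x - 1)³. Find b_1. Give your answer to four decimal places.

7.3333

Let M_i = p''(x_i). Step sizes h_i = 1, 2; slopes of the chords Δ_i = (y_(i+1) - y_i)/h_i = 9, -7/2.
  1·M_0 + 6·M_1 + 2·M_2 = 6(Δ_1 - Δ_0) = -75
Clamped end conditions give two more equations: 2h_0·M_0 + h_0·M_1 = 6(Δ_0 - p'(0)) = 48 and h_1·M_1 + 2h_1·M_2 = 6(p'(3) - Δ_1) = 6.
Forward elimination and back-substitution give M_0 = 106/3, M_1 = -68/3, M_2 = 77/6.
On [1, 3], with p_1(x) = a_1 + b_1·(x - 1) + c_1·(x - 1)² + d_1·(x - 1)³: c_1 = M_1/2 = -34/3, d_1 = (M_2 - M_1)/(6h_1) = 71/24, b_1 = Δ_1 - h_1(2M_1 + M_2)/6 = 22/3.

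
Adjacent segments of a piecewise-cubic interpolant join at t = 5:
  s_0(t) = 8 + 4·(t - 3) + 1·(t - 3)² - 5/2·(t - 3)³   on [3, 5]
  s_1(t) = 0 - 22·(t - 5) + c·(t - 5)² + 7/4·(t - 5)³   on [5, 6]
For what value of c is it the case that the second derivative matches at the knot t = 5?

-14

s_0''(t) = 2 - 15·(t - 3), so s_0''(5) = -28. On the right, s_1''(5) = 2c, so c = -14.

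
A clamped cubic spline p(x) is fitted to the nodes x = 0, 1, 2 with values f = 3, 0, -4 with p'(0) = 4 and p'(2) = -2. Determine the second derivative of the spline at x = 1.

With σ_i denoting the second derivative at x_i, h_i = 1, 1, and Δ_i = (y_(i+1) − y_i)/h_i = -3, -4:
  1·σ_0 + 4·σ_1 + 1·σ_2 = 6(Δ_1 - Δ_0) = -6
Clamped end conditions give two more equations: 2h_0·σ_0 + h_0·σ_1 = 6(Δ_0 - p'(0)) = -42 and h_1·σ_1 + 2h_1·σ_2 = 6(p'(2) - Δ_1) = 12.
Hence σ_0 = -45/2, σ_1 = 3, σ_2 = 9/2.

3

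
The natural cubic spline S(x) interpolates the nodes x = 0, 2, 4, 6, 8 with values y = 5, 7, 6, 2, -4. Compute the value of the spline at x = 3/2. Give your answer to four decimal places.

Let M_i = S''(x_i). Step sizes h_i = 2, 2, 2, 2; slopes of the chords Δ_i = (y_(i+1) - y_i)/h_i = 1, -1/2, -2, -3.
  2·M_0 + 8·M_1 + 2·M_2 = 6(Δ_1 - Δ_0) = -9
  2·M_1 + 8·M_2 + 2·M_3 = 6(Δ_2 - Δ_1) = -9
  2·M_2 + 8·M_3 + 2·M_4 = 6(Δ_3 - Δ_2) = -6
Natural end conditions: M_0 = M_4 = 0.
Solving: M_0 = 0, M_1 = -15/16, M_2 = -3/4, M_3 = -9/16, M_4 = 0.
On [0, 2], S(x) = 5 + 21/16·x + 0·x² - 5/64·x³.
With x = 3/2: S(3/2) = 3433/512.

6.7051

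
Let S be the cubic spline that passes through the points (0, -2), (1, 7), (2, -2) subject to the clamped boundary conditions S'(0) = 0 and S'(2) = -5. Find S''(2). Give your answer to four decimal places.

36.5000

With M_i denoting the second derivative at x_i, h_i = 1, 1, and Δ_i = (y_(i+1) − y_i)/h_i = 9, -9:
  1·M_0 + 4·M_1 + 1·M_2 = 6(Δ_1 - Δ_0) = -108
Clamped end conditions give two more equations: 2h_0·M_0 + h_0·M_1 = 6(Δ_0 - S'(0)) = 54 and h_1·M_1 + 2h_1·M_2 = 6(S'(2) - Δ_1) = 24.
Solving the tridiagonal system: M_0 = 103/2, M_1 = -49, M_2 = 73/2.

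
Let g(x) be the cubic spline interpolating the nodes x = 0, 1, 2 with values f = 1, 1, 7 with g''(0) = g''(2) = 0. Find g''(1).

Write M_i for g''(x_i). With h_i = 1, 1 and divided differences Δ_i = 0, 6, the continuity of g' gives the tridiagonal system
  1·M_0 + 4·M_1 + 1·M_2 = 6(Δ_1 - Δ_0) = 36
Natural end conditions: M_0 = M_2 = 0.
Solving: M_0 = 0, M_1 = 9, M_2 = 0.

9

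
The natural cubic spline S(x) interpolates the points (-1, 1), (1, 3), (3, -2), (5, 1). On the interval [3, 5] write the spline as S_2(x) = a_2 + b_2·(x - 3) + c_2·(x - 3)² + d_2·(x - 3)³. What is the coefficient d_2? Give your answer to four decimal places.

-0.3250

With m_i denoting the second derivative at x_i, h_i = 2, 2, 2, and Δ_i = (y_(i+1) − y_i)/h_i = 1, -5/2, 3/2:
  2·m_0 + 8·m_1 + 2·m_2 = 6(Δ_1 - Δ_0) = -21
  2·m_1 + 8·m_2 + 2·m_3 = 6(Δ_2 - Δ_1) = 24
Natural end conditions: m_0 = m_3 = 0.
Forward elimination and back-substitution give m_0 = 0, m_1 = -18/5, m_2 = 39/10, m_3 = 0.
On [3, 5], with S_2(x) = a_2 + b_2·(x - 3) + c_2·(x - 3)² + d_2·(x - 3)³: c_2 = m_2/2 = 39/20, d_2 = (m_3 - m_2)/(6h_2) = -13/40, b_2 = Δ_2 - h_2(2m_2 + m_3)/6 = -11/10.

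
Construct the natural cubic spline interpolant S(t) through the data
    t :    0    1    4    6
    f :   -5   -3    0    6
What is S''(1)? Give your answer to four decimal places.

Put m_i = S'' at the i-th knot. Here h = (1, 3, 2) and Δ = (2, 1, 3), so the interior equations h_(i-1)·m_(i-1) + 2(h_(i-1)+h_i)·m_i + h_i·m_(i+1) = 6(Δ_i − Δ_(i-1)) read
  1·m_0 + 8·m_1 + 3·m_2 = 6(Δ_1 - Δ_0) = -6
  3·m_1 + 10·m_2 + 2·m_3 = 6(Δ_2 - Δ_1) = 12
Natural end conditions: m_0 = m_3 = 0.
Solving: m_0 = 0, m_1 = -96/71, m_2 = 114/71, m_3 = 0.

-1.3521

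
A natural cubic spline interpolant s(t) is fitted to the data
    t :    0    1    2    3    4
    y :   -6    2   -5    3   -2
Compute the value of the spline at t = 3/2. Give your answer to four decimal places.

With M_i denoting the second derivative at x_i, h_i = 1, 1, 1, 1, and Δ_i = (y_(i+1) − y_i)/h_i = 8, -7, 8, -5:
  1·M_0 + 4·M_1 + 1·M_2 = 6(Δ_1 - Δ_0) = -90
  1·M_1 + 4·M_2 + 1·M_3 = 6(Δ_2 - Δ_1) = 90
  1·M_2 + 4·M_3 + 1·M_4 = 6(Δ_3 - Δ_2) = -78
Natural end conditions: M_0 = M_4 = 0.
Hence M_0 = 0, M_1 = -447/14, M_2 = 264/7, M_3 = -405/14, M_4 = 0.
On [1, 2], s(t) = 2 - 37/14·(t - 1) - 447/28·(t - 1)² + 325/28·(t - 1)³.
With (t - 1) = 1/2: s(3/2) = -417/224.

-1.8616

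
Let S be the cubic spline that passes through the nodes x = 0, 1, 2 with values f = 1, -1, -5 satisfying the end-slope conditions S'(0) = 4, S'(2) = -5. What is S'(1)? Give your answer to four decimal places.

-4.2500

Let m_i = S''(x_i). Step sizes h_i = 1, 1; slopes of the chords Δ_i = (y_(i+1) - y_i)/h_i = -2, -4.
  1·m_0 + 4·m_1 + 1·m_2 = 6(Δ_1 - Δ_0) = -12
Clamped end conditions give two more equations: 2h_0·m_0 + h_0·m_1 = 6(Δ_0 - S'(0)) = -36 and h_1·m_1 + 2h_1·m_2 = 6(S'(2) - Δ_1) = -6.
Hence m_0 = -39/2, m_1 = 3, m_2 = -9/2.
On [1, 2], S'(x) = b_1 + 2c_1·(x - 1) + 3d_1·(x - 1)² with b_1 = Δ_1 - h_1(2m_1 + m_2)/6 = -17/4, c_1 = m_1/2 = 3/2, d_1 = (m_2 - m_1)/(6h_1) = -5/4. So S'(1) = -17/4.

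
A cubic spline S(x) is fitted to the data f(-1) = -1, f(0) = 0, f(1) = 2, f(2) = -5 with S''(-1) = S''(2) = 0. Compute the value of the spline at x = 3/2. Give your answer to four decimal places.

With σ_i denoting the second derivative at x_i, h_i = 1, 1, 1, and Δ_i = (y_(i+1) − y_i)/h_i = 1, 2, -7:
  1·σ_0 + 4·σ_1 + 1·σ_2 = 6(Δ_1 - Δ_0) = 6
  1·σ_1 + 4·σ_2 + 1·σ_3 = 6(Δ_2 - Δ_1) = -54
Natural end conditions: σ_0 = σ_3 = 0.
Hence σ_0 = 0, σ_1 = 26/5, σ_2 = -74/5, σ_3 = 0.
On [1, 2], S(x) = 2 - 31/15·(x - 1) - 37/5·(x - 1)² + 37/15·(x - 1)³.
With (x - 1) = 1/2: S(3/2) = -23/40.

-0.5750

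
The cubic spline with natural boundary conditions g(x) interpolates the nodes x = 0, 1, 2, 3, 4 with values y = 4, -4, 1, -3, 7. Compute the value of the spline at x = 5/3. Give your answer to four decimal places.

Write σ_i for g''(x_i). With h_i = 1, 1, 1, 1 and divided differences Δ_i = -8, 5, -4, 10, the continuity of g' gives the tridiagonal system
  1·σ_0 + 4·σ_1 + 1·σ_2 = 6(Δ_1 - Δ_0) = 78
  1·σ_1 + 4·σ_2 + 1·σ_3 = 6(Δ_2 - Δ_1) = -54
  1·σ_2 + 4·σ_3 + 1·σ_4 = 6(Δ_3 - Δ_2) = 84
Natural end conditions: σ_0 = σ_4 = 0.
Forward elimination and back-substitution give σ_0 = 0, σ_1 = 105/4, σ_2 = -27, σ_3 = 111/4, σ_4 = 0.
On [1, 2], g(x) = -4 + 3/4·(x - 1) + 105/8·(x - 1)² - 71/8·(x - 1)³.
With (x - 1) = 2/3: g(5/3) = -8/27.

-0.2963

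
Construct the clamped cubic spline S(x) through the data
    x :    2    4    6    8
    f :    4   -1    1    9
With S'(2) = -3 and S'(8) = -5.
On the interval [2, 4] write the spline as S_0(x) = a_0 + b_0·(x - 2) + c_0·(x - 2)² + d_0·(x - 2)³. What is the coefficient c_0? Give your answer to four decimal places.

0.1167

Put M_i = S'' at the i-th knot. Here h = (2, 2, 2) and Δ = (-5/2, 1, 4), so the interior equations h_(i-1)·M_(i-1) + 2(h_(i-1)+h_i)·M_i + h_i·M_(i+1) = 6(Δ_i − Δ_(i-1)) read
  2·M_0 + 8·M_1 + 2·M_2 = 6(Δ_1 - Δ_0) = 21
  2·M_1 + 8·M_2 + 2·M_3 = 6(Δ_2 - Δ_1) = 18
Clamped end conditions give two more equations: 2h_0·M_0 + h_0·M_1 = 6(Δ_0 - S'(2)) = 3 and h_2·M_2 + 2h_2·M_3 = 6(S'(8) - Δ_2) = -54.
Hence M_0 = 7/30, M_1 = 31/30, M_2 = 92/15, M_3 = -497/30.
On [2, 4], with S_0(x) = a_0 + b_0·(x - 2) + c_0·(x - 2)² + d_0·(x - 2)³: c_0 = M_0/2 = 7/60, d_0 = (M_1 - M_0)/(6h_0) = 1/15, b_0 = Δ_0 - h_0(2M_0 + M_1)/6 = -3.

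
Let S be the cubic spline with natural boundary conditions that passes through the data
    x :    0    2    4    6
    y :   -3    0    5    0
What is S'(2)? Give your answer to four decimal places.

Write M_i for S''(x_i). With h_i = 2, 2, 2 and divided differences Δ_i = 3/2, 5/2, -5/2, the continuity of S' gives the tridiagonal system
  2·M_0 + 8·M_1 + 2·M_2 = 6(Δ_1 - Δ_0) = 6
  2·M_1 + 8·M_2 + 2·M_3 = 6(Δ_2 - Δ_1) = -30
Natural end conditions: M_0 = M_3 = 0.
Solving: M_0 = 0, M_1 = 9/5, M_2 = -21/5, M_3 = 0.
On [2, 4], S'(x) = b_1 + 2c_1·(x - 2) + 3d_1·(x - 2)² with b_1 = Δ_1 - h_1(2M_1 + M_2)/6 = 27/10, c_1 = M_1/2 = 9/10, d_1 = (M_2 - M_1)/(6h_1) = -1/2. So S'(2) = 27/10.

2.7000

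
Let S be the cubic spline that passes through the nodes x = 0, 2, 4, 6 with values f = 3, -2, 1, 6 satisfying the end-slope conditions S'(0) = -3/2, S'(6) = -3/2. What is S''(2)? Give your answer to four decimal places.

3.4000

Let M_i = S''(x_i). Step sizes h_i = 2, 2, 2; slopes of the chords Δ_i = (y_(i+1) - y_i)/h_i = -5/2, 3/2, 5/2.
  2·M_0 + 8·M_1 + 2·M_2 = 6(Δ_1 - Δ_0) = 24
  2·M_1 + 8·M_2 + 2·M_3 = 6(Δ_2 - Δ_1) = 6
Clamped end conditions give two more equations: 2h_0·M_0 + h_0·M_1 = 6(Δ_0 - S'(0)) = -6 and h_2·M_2 + 2h_2·M_3 = 6(S'(6) - Δ_2) = -24.
Hence M_0 = -16/5, M_1 = 17/5, M_2 = 8/5, M_3 = -34/5.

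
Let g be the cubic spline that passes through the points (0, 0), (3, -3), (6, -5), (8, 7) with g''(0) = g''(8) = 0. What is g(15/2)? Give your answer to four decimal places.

With M_i denoting the second derivative at x_i, h_i = 3, 3, 2, and Δ_i = (y_(i+1) − y_i)/h_i = -1, -2/3, 6:
  3·M_0 + 12·M_1 + 3·M_2 = 6(Δ_1 - Δ_0) = 2
  3·M_1 + 10·M_2 + 2·M_3 = 6(Δ_2 - Δ_1) = 40
Natural end conditions: M_0 = M_3 = 0.
Forward elimination and back-substitution give M_0 = 0, M_1 = -100/111, M_2 = 158/37, M_3 = 0.
On [6, 8], g(x) = -5 + 350/111·(x - 6) + 79/37·(x - 6)² - 79/222·(x - 6)³.
With (x - 6) = 3/2: g(15/2) = 1973/592.

3.3328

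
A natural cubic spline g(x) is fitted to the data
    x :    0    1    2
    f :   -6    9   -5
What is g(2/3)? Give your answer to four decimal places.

6.6852

Put M_i = g'' at the i-th knot. Here h = (1, 1) and Δ = (15, -14), so the interior equations h_(i-1)·M_(i-1) + 2(h_(i-1)+h_i)·M_i + h_i·M_(i+1) = 6(Δ_i − Δ_(i-1)) read
  1·M_0 + 4·M_1 + 1·M_2 = 6(Δ_1 - Δ_0) = -174
Natural end conditions: M_0 = M_2 = 0.
Hence M_0 = 0, M_1 = -87/2, M_2 = 0.
On [0, 1], g(x) = -6 + 89/4·x + 0·x² - 29/4·x³.
With x = 2/3: g(2/3) = 361/54.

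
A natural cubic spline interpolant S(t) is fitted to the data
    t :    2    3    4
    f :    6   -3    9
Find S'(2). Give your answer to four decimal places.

With M_i denoting the second derivative at x_i, h_i = 1, 1, and Δ_i = (y_(i+1) − y_i)/h_i = -9, 12:
  1·M_0 + 4·M_1 + 1·M_2 = 6(Δ_1 - Δ_0) = 126
Natural end conditions: M_0 = M_2 = 0.
Solving: M_0 = 0, M_1 = 63/2, M_2 = 0.
On [2, 3], S'(t) = b_0 + 2c_0·(t - 2) + 3d_0·(t - 2)² with b_0 = Δ_0 - h_0(2M_0 + M_1)/6 = -57/4, c_0 = M_0/2 = 0, d_0 = (M_1 - M_0)/(6h_0) = 21/4. So S'(2) = -57/4.

-14.2500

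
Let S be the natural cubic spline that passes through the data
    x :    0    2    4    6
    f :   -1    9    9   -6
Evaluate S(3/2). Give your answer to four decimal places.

Let m_i = S''(x_i). Step sizes h_i = 2, 2, 2; slopes of the chords Δ_i = (y_(i+1) - y_i)/h_i = 5, 0, -15/2.
  2·m_0 + 8·m_1 + 2·m_2 = 6(Δ_1 - Δ_0) = -30
  2·m_1 + 8·m_2 + 2·m_3 = 6(Δ_2 - Δ_1) = -45
Natural end conditions: m_0 = m_3 = 0.
Hence m_0 = 0, m_1 = -5/2, m_2 = -5, m_3 = 0.
On [0, 2], S(x) = -1 + 35/6·x + 0·x² - 5/24·x³.
With x = 3/2: S(3/2) = 451/64.

7.0469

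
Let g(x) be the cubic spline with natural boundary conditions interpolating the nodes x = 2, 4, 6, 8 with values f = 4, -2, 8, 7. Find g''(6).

-6

Write σ_i for g''(x_i). With h_i = 2, 2, 2 and divided differences Δ_i = -3, 5, -1/2, the continuity of g' gives the tridiagonal system
  2·σ_0 + 8·σ_1 + 2·σ_2 = 6(Δ_1 - Δ_0) = 48
  2·σ_1 + 8·σ_2 + 2·σ_3 = 6(Δ_2 - Δ_1) = -33
Natural end conditions: σ_0 = σ_3 = 0.
Hence σ_0 = 0, σ_1 = 15/2, σ_2 = -6, σ_3 = 0.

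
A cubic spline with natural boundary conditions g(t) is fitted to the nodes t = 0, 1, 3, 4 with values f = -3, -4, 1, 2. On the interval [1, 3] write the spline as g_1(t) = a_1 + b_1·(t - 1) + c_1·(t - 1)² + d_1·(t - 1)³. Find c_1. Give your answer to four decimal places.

2.2500

Let M_i = g''(x_i). Step sizes h_i = 1, 2, 1; slopes of the chords Δ_i = (y_(i+1) - y_i)/h_i = -1, 5/2, 1.
  1·M_0 + 6·M_1 + 2·M_2 = 6(Δ_1 - Δ_0) = 21
  2·M_1 + 6·M_2 + 1·M_3 = 6(Δ_2 - Δ_1) = -9
Natural end conditions: M_0 = M_3 = 0.
Solving the tridiagonal system: M_0 = 0, M_1 = 9/2, M_2 = -3, M_3 = 0.
On [1, 3], with g_1(t) = a_1 + b_1·(t - 1) + c_1·(t - 1)² + d_1·(t - 1)³: c_1 = M_1/2 = 9/4, d_1 = (M_2 - M_1)/(6h_1) = -5/8, b_1 = Δ_1 - h_1(2M_1 + M_2)/6 = 1/2.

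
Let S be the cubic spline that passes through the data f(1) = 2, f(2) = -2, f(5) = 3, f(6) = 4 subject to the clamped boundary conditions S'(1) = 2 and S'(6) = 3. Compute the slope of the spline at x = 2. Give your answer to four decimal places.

-4.7778

Let m_i = S''(x_i). Step sizes h_i = 1, 3, 1; slopes of the chords Δ_i = (y_(i+1) - y_i)/h_i = -4, 5/3, 1.
  1·m_0 + 8·m_1 + 3·m_2 = 6(Δ_1 - Δ_0) = 34
  3·m_1 + 8·m_2 + 1·m_3 = 6(Δ_2 - Δ_1) = -4
Clamped end conditions give two more equations: 2h_0·m_0 + h_0·m_1 = 6(Δ_0 - S'(1)) = -36 and h_2·m_2 + 2h_2·m_3 = 6(S'(6) - Δ_2) = 12.
Forward elimination and back-substitution give m_0 = -202/9, m_1 = 80/9, m_2 = -44/9, m_3 = 76/9.
On [2, 5], S'(x) = b_1 + 2c_1·(x - 2) + 3d_1·(x - 2)² with b_1 = Δ_1 - h_1(2m_1 + m_2)/6 = -43/9, c_1 = m_1/2 = 40/9, d_1 = (m_2 - m_1)/(6h_1) = -62/81. So S'(2) = -43/9.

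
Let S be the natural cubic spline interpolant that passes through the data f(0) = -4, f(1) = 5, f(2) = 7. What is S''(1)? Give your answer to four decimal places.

Let m_i = S''(x_i). Step sizes h_i = 1, 1; slopes of the chords Δ_i = (y_(i+1) - y_i)/h_i = 9, 2.
  1·m_0 + 4·m_1 + 1·m_2 = 6(Δ_1 - Δ_0) = -42
Natural end conditions: m_0 = m_2 = 0.
Solving: m_0 = 0, m_1 = -21/2, m_2 = 0.

-10.5000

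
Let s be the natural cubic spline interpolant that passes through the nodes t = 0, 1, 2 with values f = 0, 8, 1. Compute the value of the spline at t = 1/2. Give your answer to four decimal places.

5.4063

With m_i denoting the second derivative at x_i, h_i = 1, 1, and Δ_i = (y_(i+1) − y_i)/h_i = 8, -7:
  1·m_0 + 4·m_1 + 1·m_2 = 6(Δ_1 - Δ_0) = -90
Natural end conditions: m_0 = m_2 = 0.
Solving the tridiagonal system: m_0 = 0, m_1 = -45/2, m_2 = 0.
On [0, 1], s(t) = 0 + 47/4·t + 0·t² - 15/4·t³.
With t = 1/2: s(1/2) = 173/32.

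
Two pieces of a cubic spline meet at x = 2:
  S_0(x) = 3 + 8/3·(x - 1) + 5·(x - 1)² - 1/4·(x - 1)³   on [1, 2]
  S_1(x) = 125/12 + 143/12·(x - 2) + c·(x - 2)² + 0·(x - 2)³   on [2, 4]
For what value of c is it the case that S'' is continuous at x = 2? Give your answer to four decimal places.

4.2500

S_0''(x) = 10 - 3/2·(x - 1), so S_0''(2) = 17/2. On the right, S_1''(2) = 2c, so c = 17/4.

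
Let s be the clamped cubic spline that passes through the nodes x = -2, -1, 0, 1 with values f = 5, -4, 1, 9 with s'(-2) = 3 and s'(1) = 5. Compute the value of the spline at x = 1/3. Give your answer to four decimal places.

4.1951

Write M_i for s''(x_i). With h_i = 1, 1, 1 and divided differences Δ_i = -9, 5, 8, the continuity of s' gives the tridiagonal system
  1·M_0 + 4·M_1 + 1·M_2 = 6(Δ_1 - Δ_0) = 84
  1·M_1 + 4·M_2 + 1·M_3 = 6(Δ_2 - Δ_1) = 18
Clamped end conditions give two more equations: 2h_0·M_0 + h_0·M_1 = 6(Δ_0 - s'(-2)) = -72 and h_2·M_2 + 2h_2·M_3 = 6(s'(1) - Δ_2) = -18.
Solving: M_0 = -802/15, M_1 = 524/15, M_2 = -34/15, M_3 = -118/15.
On [0, 1], s(x) = 1 + 151/15·x - 17/15·x² - 14/15·x³.
With x = 1/3: s(1/3) = 1699/405.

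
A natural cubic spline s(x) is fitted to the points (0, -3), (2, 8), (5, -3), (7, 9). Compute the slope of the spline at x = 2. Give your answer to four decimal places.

0.1960

Let m_i = s''(x_i). Step sizes h_i = 2, 3, 2; slopes of the chords Δ_i = (y_(i+1) - y_i)/h_i = 11/2, -11/3, 6.
  2·m_0 + 10·m_1 + 3·m_2 = 6(Δ_1 - Δ_0) = -55
  3·m_1 + 10·m_2 + 2·m_3 = 6(Δ_2 - Δ_1) = 58
Natural end conditions: m_0 = m_3 = 0.
Solving: m_0 = 0, m_1 = -724/91, m_2 = 745/91, m_3 = 0.
On [2, 5], s'(x) = b_1 + 2c_1·(x - 2) + 3d_1·(x - 2)² with b_1 = Δ_1 - h_1(2m_1 + m_2)/6 = 107/546, c_1 = m_1/2 = -362/91, d_1 = (m_2 - m_1)/(6h_1) = 113/126. So s'(2) = 107/546.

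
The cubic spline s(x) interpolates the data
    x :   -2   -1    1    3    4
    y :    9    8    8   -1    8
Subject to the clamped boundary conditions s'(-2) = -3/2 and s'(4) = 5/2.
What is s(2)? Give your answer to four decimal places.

Put m_i = s'' at the i-th knot. Here h = (1, 2, 2, 1) and Δ = (-1, 0, -9/2, 9), so the interior equations h_(i-1)·m_(i-1) + 2(h_(i-1)+h_i)·m_i + h_i·m_(i+1) = 6(Δ_i − Δ_(i-1)) read
  1·m_0 + 6·m_1 + 2·m_2 = 6(Δ_1 - Δ_0) = 6
  2·m_1 + 8·m_2 + 2·m_3 = 6(Δ_2 - Δ_1) = -27
  2·m_2 + 6·m_3 + 1·m_4 = 6(Δ_3 - Δ_2) = 81
Clamped end conditions give two more equations: 2h_0·m_0 + h_0·m_1 = 6(Δ_0 - s'(-2)) = 3 and h_3·m_3 + 2h_3·m_4 = 6(s'(4) - Δ_3) = -39.
Hence m_0 = -95/132, m_1 = 293/66, m_2 = -239/24, m_3 = 1445/66, m_4 = -4019/132.
On [1, 3], s(x) = 8 - 227/44·(x - 1) - 239/48·(x - 1)² + 2803/1056·(x - 1)³.
With (x - 1) = 1: s(2) = 545/1056.

0.5161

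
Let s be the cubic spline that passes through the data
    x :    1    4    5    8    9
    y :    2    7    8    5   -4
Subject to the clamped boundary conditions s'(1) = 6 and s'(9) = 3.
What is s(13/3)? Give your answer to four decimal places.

7.1265

With M_i denoting the second derivative at x_i, h_i = 3, 1, 3, 1, and Δ_i = (y_(i+1) − y_i)/h_i = 5/3, 1, -1, -9:
  3·M_0 + 8·M_1 + 1·M_2 = 6(Δ_1 - Δ_0) = -4
  1·M_1 + 8·M_2 + 3·M_3 = 6(Δ_2 - Δ_1) = -12
  3·M_2 + 8·M_3 + 1·M_4 = 6(Δ_3 - Δ_2) = -48
Clamped end conditions give two more equations: 2h_0·M_0 + h_0·M_1 = 6(Δ_0 - s'(1)) = -26 and h_3·M_3 + 2h_3·M_4 = 6(s'(9) - Δ_3) = 72.
Forward elimination and back-substitution give M_0 = -115/24, M_1 = 11/12, M_2 = 73/24, M_3 = -149/12, M_4 = 1013/24.
On [4, 5], s(x) = 7 + 3/16·(x - 4) + 11/24·(x - 4)² + 17/48·(x - 4)³.
With (x - 4) = 1/3: s(13/3) = 2309/324.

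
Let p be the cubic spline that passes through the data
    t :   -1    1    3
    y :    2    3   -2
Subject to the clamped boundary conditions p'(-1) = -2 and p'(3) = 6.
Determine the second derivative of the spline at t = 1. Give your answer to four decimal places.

-8.5000

With σ_i denoting the second derivative at x_i, h_i = 2, 2, and Δ_i = (y_(i+1) − y_i)/h_i = 1/2, -5/2:
  2·σ_0 + 8·σ_1 + 2·σ_2 = 6(Δ_1 - Δ_0) = -18
Clamped end conditions give two more equations: 2h_0·σ_0 + h_0·σ_1 = 6(Δ_0 - p'(-1)) = 15 and h_1·σ_1 + 2h_1·σ_2 = 6(p'(3) - Δ_1) = 51.
Solving the tridiagonal system: σ_0 = 8, σ_1 = -17/2, σ_2 = 17.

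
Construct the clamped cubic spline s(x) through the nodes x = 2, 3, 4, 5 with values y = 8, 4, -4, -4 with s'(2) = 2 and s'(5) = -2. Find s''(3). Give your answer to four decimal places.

With M_i denoting the second derivative at x_i, h_i = 1, 1, 1, and Δ_i = (y_(i+1) − y_i)/h_i = -4, -8, 0:
  1·M_0 + 4·M_1 + 1·M_2 = 6(Δ_1 - Δ_0) = -24
  1·M_1 + 4·M_2 + 1·M_3 = 6(Δ_2 - Δ_1) = 48
Clamped end conditions give two more equations: 2h_0·M_0 + h_0·M_1 = 6(Δ_0 - s'(2)) = -36 and h_2·M_2 + 2h_2·M_3 = 6(s'(5) - Δ_2) = -12.
Solving the tridiagonal system: M_0 = -44/3, M_1 = -20/3, M_2 = 52/3, M_3 = -44/3.

-6.6667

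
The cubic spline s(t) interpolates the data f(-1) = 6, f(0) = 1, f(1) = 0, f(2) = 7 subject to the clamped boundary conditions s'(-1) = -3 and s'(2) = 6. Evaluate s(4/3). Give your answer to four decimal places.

1.9926

With m_i denoting the second derivative at x_i, h_i = 1, 1, 1, and Δ_i = (y_(i+1) − y_i)/h_i = -5, -1, 7:
  1·m_0 + 4·m_1 + 1·m_2 = 6(Δ_1 - Δ_0) = 24
  1·m_1 + 4·m_2 + 1·m_3 = 6(Δ_2 - Δ_1) = 48
Clamped end conditions give two more equations: 2h_0·m_0 + h_0·m_1 = 6(Δ_0 - s'(-1)) = -12 and h_2·m_2 + 2h_2·m_3 = 6(s'(2) - Δ_2) = -6.
Solving the tridiagonal system: m_0 = -42/5, m_1 = 24/5, m_2 = 66/5, m_3 = -48/5.
On [1, 2], s(t) = 0 + 21/5·(t - 1) + 33/5·(t - 1)² - 19/5·(t - 1)³.
With (t - 1) = 1/3: s(4/3) = 269/135.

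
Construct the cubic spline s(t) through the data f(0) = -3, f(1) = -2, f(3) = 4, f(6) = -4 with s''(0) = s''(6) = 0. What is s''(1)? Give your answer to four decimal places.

Let σ_i = s''(x_i). Step sizes h_i = 1, 2, 3; slopes of the chords Δ_i = (y_(i+1) - y_i)/h_i = 1, 3, -8/3.
  1·σ_0 + 6·σ_1 + 2·σ_2 = 6(Δ_1 - Δ_0) = 12
  2·σ_1 + 10·σ_2 + 3·σ_3 = 6(Δ_2 - Δ_1) = -34
Natural end conditions: σ_0 = σ_3 = 0.
Solving: σ_0 = 0, σ_1 = 47/14, σ_2 = -57/14, σ_3 = 0.

3.3571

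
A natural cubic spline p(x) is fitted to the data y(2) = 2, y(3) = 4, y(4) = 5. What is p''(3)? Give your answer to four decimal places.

Write M_i for p''(x_i). With h_i = 1, 1 and divided differences Δ_i = 2, 1, the continuity of p' gives the tridiagonal system
  1·M_0 + 4·M_1 + 1·M_2 = 6(Δ_1 - Δ_0) = -6
Natural end conditions: M_0 = M_2 = 0.
Solving the tridiagonal system: M_0 = 0, M_1 = -3/2, M_2 = 0.

-1.5000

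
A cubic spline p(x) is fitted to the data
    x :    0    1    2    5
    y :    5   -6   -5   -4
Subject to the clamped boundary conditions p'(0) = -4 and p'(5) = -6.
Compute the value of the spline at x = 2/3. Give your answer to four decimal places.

-2.3001

Write σ_i for p''(x_i). With h_i = 1, 1, 3 and divided differences Δ_i = -11, 1, 1/3, the continuity of p' gives the tridiagonal system
  1·σ_0 + 4·σ_1 + 1·σ_2 = 6(Δ_1 - Δ_0) = 72
  1·σ_1 + 8·σ_2 + 3·σ_3 = 6(Δ_2 - Δ_1) = -4
Clamped end conditions give two more equations: 2h_0·σ_0 + h_0·σ_1 = 6(Δ_0 - p'(0)) = -42 and h_2·σ_2 + 2h_2·σ_3 = 6(p'(5) - Δ_2) = -38.
Solving the tridiagonal system: σ_0 = -1002/29, σ_1 = 786/29, σ_2 = -54/29, σ_3 = -470/87.
On [0, 1], p(x) = 5 - 4·x - 501/29·x² + 298/29·x³.
With x = 2/3: p(2/3) = -1801/783.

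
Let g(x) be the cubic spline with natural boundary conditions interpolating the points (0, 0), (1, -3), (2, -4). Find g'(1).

Let M_i = g''(x_i). Step sizes h_i = 1, 1; slopes of the chords Δ_i = (y_(i+1) - y_i)/h_i = -3, -1.
  1·M_0 + 4·M_1 + 1·M_2 = 6(Δ_1 - Δ_0) = 12
Natural end conditions: M_0 = M_2 = 0.
Solving: M_0 = 0, M_1 = 3, M_2 = 0.
On [1, 2], g'(x) = b_1 + 2c_1·(x - 1) + 3d_1·(x - 1)² with b_1 = Δ_1 - h_1(2M_1 + M_2)/6 = -2, c_1 = M_1/2 = 3/2, d_1 = (M_2 - M_1)/(6h_1) = -1/2. So g'(1) = -2.

-2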